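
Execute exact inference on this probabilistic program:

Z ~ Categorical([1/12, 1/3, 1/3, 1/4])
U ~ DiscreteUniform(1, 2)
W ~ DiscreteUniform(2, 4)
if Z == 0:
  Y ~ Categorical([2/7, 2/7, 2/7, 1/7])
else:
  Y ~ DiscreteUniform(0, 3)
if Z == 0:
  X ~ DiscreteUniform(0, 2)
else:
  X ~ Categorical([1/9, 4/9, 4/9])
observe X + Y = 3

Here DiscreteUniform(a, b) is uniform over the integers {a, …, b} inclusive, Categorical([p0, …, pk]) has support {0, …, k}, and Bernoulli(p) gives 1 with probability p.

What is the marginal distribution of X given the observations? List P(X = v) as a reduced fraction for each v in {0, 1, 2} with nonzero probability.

Enumerate traces; 72 have nonzero weight after conditioning:
  (Z=0, U=1, W=2, Y=1, X=2) weight 1/756
  (Z=0, U=1, W=2, Y=2, X=1) weight 1/756
  (Z=0, U=1, W=2, Y=3, X=0) weight 1/1512
  (Z=0, U=1, W=3, Y=1, X=2) weight 1/756
  (Z=0, U=1, W=3, Y=2, X=1) weight 1/756
  (Z=0, U=1, W=3, Y=3, X=0) weight 1/1512
  (Z=0, U=1, W=4, Y=1, X=2) weight 1/756
  (Z=0, U=1, W=4, Y=2, X=1) weight 1/756
  … 64 more
Group by X:
  weight(X=0) = 89/3024
  weight(X=1) = 83/756
  weight(X=2) = 83/756
Total weight = 89/3024 + 83/756 + 83/756 = 251/1008
P(X=0 | obs) = 89/3024 / 251/1008 = 89/753
P(X=1 | obs) = 83/756 / 251/1008 = 332/753
P(X=2 | obs) = 83/756 / 251/1008 = 332/753

P(X=0) = 89/753, P(X=1) = 332/753, P(X=2) = 332/753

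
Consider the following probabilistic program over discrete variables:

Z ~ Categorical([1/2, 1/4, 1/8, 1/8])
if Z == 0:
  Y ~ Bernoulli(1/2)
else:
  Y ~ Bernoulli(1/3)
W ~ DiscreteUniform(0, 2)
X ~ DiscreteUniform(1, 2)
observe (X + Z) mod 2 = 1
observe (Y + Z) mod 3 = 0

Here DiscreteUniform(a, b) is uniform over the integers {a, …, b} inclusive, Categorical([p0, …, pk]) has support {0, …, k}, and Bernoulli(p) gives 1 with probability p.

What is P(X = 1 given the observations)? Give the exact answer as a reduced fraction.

Enumerate traces; 9 have nonzero weight after conditioning:
  (Z=0, Y=0, W=0, X=1) weight 1/24
  (Z=0, Y=0, W=1, X=1) weight 1/24
  (Z=0, Y=0, W=2, X=1) weight 1/24
  (Z=2, Y=1, W=0, X=1) weight 1/144
  (Z=2, Y=1, W=1, X=1) weight 1/144
  (Z=2, Y=1, W=2, X=1) weight 1/144
  (Z=3, Y=0, W=0, X=2) weight 1/72
  (Z=3, Y=0, W=1, X=2) weight 1/72
  … 1 more
Group by X:
  weight(X=1) = 7/48
  weight(X=2) = 1/24
Total weight = 7/48 + 1/24 = 3/16
P(X=1 | obs) = 7/48 / 3/16 = 7/9
P(X=2 | obs) = 1/24 / 3/16 = 2/9

P(X = 1 | obs) = 7/9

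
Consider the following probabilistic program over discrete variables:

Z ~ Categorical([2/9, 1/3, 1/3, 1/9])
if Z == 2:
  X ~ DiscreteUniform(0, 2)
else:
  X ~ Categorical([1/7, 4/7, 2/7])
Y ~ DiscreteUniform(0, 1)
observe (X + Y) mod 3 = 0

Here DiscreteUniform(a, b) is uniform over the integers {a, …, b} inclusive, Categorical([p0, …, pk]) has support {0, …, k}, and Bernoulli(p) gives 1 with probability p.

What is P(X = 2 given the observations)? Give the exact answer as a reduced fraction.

P(X = 2 | obs) = 19/32

Enumerate traces; 8 have nonzero weight after conditioning:
  (Z=0, X=0, Y=0) weight 1/63
  (Z=0, X=2, Y=1) weight 2/63
  (Z=1, X=0, Y=0) weight 1/42
  (Z=1, X=2, Y=1) weight 1/21
  (Z=2, X=0, Y=0) weight 1/18
  (Z=2, X=2, Y=1) weight 1/18
  (Z=3, X=0, Y=0) weight 1/126
  (Z=3, X=2, Y=1) weight 1/63
Group by X:
  weight(X=0) = 13/126
  weight(X=2) = 19/126
Total weight = 13/126 + 19/126 = 16/63
P(X=0 | obs) = 13/126 / 16/63 = 13/32
P(X=2 | obs) = 19/126 / 16/63 = 19/32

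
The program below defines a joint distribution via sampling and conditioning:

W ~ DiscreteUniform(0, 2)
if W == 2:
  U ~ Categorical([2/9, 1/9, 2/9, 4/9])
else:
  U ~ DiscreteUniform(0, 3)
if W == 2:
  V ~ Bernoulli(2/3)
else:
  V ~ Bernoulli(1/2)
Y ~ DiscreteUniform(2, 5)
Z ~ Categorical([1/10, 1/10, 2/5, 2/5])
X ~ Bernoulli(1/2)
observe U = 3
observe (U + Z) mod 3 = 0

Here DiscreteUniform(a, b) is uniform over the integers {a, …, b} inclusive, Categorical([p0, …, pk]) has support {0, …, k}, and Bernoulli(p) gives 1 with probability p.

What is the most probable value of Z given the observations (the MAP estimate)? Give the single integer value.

argmax_v P(Z = v | obs) = 3

Enumerate traces; 96 have nonzero weight after conditioning:
  (W=0, U=3, V=0, Y=2, Z=0, X=0) weight 1/1920
  (W=0, U=3, V=0, Y=2, Z=0, X=1) weight 1/1920
  (W=0, U=3, V=0, Y=2, Z=3, X=0) weight 1/480
  (W=0, U=3, V=0, Y=2, Z=3, X=1) weight 1/480
  (W=0, U=3, V=0, Y=3, Z=0, X=0) weight 1/1920
  (W=0, U=3, V=0, Y=3, Z=0, X=1) weight 1/1920
  (W=0, U=3, V=0, Y=3, Z=3, X=0) weight 1/480
  (W=0, U=3, V=0, Y=3, Z=3, X=1) weight 1/480
  … 88 more
Group by Z:
  weight(Z=0) = 17/540
  weight(Z=3) = 17/135
Total weight = 17/540 + 17/135 = 17/108
P(Z=0 | obs) = 17/540 / 17/108 = 1/5
P(Z=3 | obs) = 17/135 / 17/108 = 4/5
argmax = 3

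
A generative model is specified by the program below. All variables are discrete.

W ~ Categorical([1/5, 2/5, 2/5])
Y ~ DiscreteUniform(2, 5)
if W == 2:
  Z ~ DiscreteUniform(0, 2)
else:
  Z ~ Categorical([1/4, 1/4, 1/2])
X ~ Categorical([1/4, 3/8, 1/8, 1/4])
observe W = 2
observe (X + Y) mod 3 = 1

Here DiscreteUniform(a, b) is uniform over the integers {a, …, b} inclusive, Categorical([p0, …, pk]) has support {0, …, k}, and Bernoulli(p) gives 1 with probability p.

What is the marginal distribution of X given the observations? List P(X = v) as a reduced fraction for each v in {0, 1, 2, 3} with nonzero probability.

Enumerate traces; 15 have nonzero weight after conditioning:
  (W=2, Y=2, Z=0, X=2) weight 1/240
  (W=2, Y=2, Z=1, X=2) weight 1/240
  (W=2, Y=2, Z=2, X=2) weight 1/240
  (W=2, Y=3, Z=0, X=1) weight 1/80
  (W=2, Y=3, Z=1, X=1) weight 1/80
  (W=2, Y=3, Z=2, X=1) weight 1/80
  (W=2, Y=4, Z=0, X=0) weight 1/120
  (W=2, Y=4, Z=0, X=3) weight 1/120
  … 7 more
Group by X:
  weight(X=0) = 1/40
  weight(X=1) = 3/80
  weight(X=2) = 1/40
  weight(X=3) = 1/40
Total weight = 1/40 + 3/80 + 1/40 + 1/40 = 9/80
P(X=0 | obs) = 1/40 / 9/80 = 2/9
P(X=1 | obs) = 3/80 / 9/80 = 1/3
P(X=2 | obs) = 1/40 / 9/80 = 2/9
P(X=3 | obs) = 1/40 / 9/80 = 2/9

P(X=0) = 2/9, P(X=1) = 1/3, P(X=2) = 2/9, P(X=3) = 2/9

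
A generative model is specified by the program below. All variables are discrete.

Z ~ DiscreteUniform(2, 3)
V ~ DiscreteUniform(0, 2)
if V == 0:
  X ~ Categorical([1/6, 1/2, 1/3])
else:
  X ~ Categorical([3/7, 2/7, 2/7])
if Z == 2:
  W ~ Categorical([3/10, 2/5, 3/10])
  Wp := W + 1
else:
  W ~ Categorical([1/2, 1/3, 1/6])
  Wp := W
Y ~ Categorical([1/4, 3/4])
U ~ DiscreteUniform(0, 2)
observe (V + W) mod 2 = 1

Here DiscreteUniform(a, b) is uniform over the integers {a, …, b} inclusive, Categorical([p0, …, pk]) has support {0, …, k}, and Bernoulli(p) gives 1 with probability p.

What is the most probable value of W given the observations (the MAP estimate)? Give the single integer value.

Enumerate traces; 144 have nonzero weight after conditioning:
  (Z=2, V=0, X=0, W=1, Y=0, U=0) weight 1/1080
  (Z=2, V=0, X=0, W=1, Y=0, U=1) weight 1/1080
  (Z=2, V=0, X=0, W=1, Y=0, U=2) weight 1/1080
  (Z=2, V=0, X=0, W=1, Y=1, U=0) weight 1/360
  (Z=2, V=0, X=0, W=1, Y=1, U=1) weight 1/360
  (Z=2, V=0, X=0, W=1, Y=1, U=2) weight 1/360
  (Z=2, V=0, X=1, W=1, Y=0, U=0) weight 1/360
  (Z=2, V=0, X=1, W=1, Y=0, U=1) weight 1/360
  (Z=2, V=1, X=0, W=0, Y=0, U=0) weight 1/560
  (Z=2, V=1, X=0, W=2, Y=0, U=0) weight 1/560
  … 134 more
Group by W:
  weight(W=0) = 2/15
  weight(W=1) = 11/45
  weight(W=2) = 7/90
Total weight = 2/15 + 11/45 + 7/90 = 41/90
P(W=0 | obs) = 2/15 / 41/90 = 12/41
P(W=1 | obs) = 11/45 / 41/90 = 22/41
P(W=2 | obs) = 7/90 / 41/90 = 7/41
argmax = 1

argmax_v P(W = v | obs) = 1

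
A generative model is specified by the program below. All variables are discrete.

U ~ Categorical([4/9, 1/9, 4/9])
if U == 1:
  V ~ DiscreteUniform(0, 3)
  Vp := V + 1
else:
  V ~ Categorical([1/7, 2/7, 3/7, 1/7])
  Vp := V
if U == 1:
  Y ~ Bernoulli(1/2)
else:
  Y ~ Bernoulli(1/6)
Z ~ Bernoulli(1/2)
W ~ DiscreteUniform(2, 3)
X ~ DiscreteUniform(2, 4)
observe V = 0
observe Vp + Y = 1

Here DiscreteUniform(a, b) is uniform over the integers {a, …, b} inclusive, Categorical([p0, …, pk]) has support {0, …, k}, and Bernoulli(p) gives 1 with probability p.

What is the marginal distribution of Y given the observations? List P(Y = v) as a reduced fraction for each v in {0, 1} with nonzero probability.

P(Y=0) = 21/53, P(Y=1) = 32/53

Enumerate traces; 36 have nonzero weight after conditioning:
  (U=0, V=0, Y=1, Z=0, W=2, X=2) weight 1/1134
  (U=0, V=0, Y=1, Z=0, W=2, X=3) weight 1/1134
  (U=0, V=0, Y=1, Z=0, W=2, X=4) weight 1/1134
  (U=0, V=0, Y=1, Z=0, W=3, X=2) weight 1/1134
  (U=0, V=0, Y=1, Z=0, W=3, X=3) weight 1/1134
  (U=0, V=0, Y=1, Z=0, W=3, X=4) weight 1/1134
  (U=0, V=0, Y=1, Z=1, W=2, X=2) weight 1/1134
  (U=0, V=0, Y=1, Z=1, W=2, X=3) weight 1/1134
  (U=1, V=0, Y=0, Z=0, W=2, X=2) weight 1/864
  … 27 more
Group by Y:
  weight(Y=0) = 1/72
  weight(Y=1) = 4/189
Total weight = 1/72 + 4/189 = 53/1512
P(Y=0 | obs) = 1/72 / 53/1512 = 21/53
P(Y=1 | obs) = 4/189 / 53/1512 = 32/53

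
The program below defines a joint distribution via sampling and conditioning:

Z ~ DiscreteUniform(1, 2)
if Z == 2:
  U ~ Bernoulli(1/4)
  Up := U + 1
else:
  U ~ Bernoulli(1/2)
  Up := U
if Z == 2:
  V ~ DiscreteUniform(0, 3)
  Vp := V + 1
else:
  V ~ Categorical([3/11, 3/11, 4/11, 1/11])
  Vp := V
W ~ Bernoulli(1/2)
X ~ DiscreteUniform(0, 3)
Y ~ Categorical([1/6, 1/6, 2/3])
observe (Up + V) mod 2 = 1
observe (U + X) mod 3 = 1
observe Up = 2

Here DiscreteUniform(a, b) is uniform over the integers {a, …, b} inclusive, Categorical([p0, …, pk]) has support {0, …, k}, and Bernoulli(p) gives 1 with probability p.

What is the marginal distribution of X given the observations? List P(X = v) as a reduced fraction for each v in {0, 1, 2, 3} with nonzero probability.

Enumerate traces; 24 have nonzero weight after conditioning:
  (Z=2, U=1, V=1, W=0, X=0, Y=0) weight 1/1536
  (Z=2, U=1, V=1, W=0, X=0, Y=1) weight 1/1536
  (Z=2, U=1, V=1, W=0, X=0, Y=2) weight 1/384
  (Z=2, U=1, V=1, W=0, X=3, Y=0) weight 1/1536
  (Z=2, U=1, V=1, W=0, X=3, Y=1) weight 1/1536
  (Z=2, U=1, V=1, W=0, X=3, Y=2) weight 1/384
  (Z=2, U=1, V=1, W=1, X=0, Y=0) weight 1/1536
  (Z=2, U=1, V=1, W=1, X=0, Y=1) weight 1/1536
  … 16 more
Group by X:
  weight(X=0) = 1/64
  weight(X=3) = 1/64
Total weight = 1/64 + 1/64 = 1/32
P(X=0 | obs) = 1/64 / 1/32 = 1/2
P(X=3 | obs) = 1/64 / 1/32 = 1/2

P(X=0) = 1/2, P(X=3) = 1/2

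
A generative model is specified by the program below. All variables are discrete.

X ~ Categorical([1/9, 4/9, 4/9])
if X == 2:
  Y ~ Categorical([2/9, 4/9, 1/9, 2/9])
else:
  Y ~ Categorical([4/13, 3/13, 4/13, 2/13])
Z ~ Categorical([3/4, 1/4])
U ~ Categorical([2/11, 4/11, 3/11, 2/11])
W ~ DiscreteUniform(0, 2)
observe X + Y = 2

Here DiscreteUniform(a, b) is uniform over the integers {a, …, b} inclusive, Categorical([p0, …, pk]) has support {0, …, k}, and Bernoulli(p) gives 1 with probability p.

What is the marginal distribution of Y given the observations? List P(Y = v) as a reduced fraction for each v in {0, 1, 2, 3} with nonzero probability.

Enumerate traces; 72 have nonzero weight after conditioning:
  (X=0, Y=2, Z=0, U=0, W=0) weight 2/1287
  (X=0, Y=2, Z=0, U=0, W=1) weight 2/1287
  (X=0, Y=2, Z=0, U=0, W=2) weight 2/1287
  (X=0, Y=2, Z=0, U=1, W=0) weight 4/1287
  (X=0, Y=2, Z=0, U=1, W=1) weight 4/1287
  (X=0, Y=2, Z=0, U=1, W=2) weight 4/1287
  (X=0, Y=2, Z=0, U=2, W=0) weight 1/429
  (X=0, Y=2, Z=0, U=2, W=1) weight 1/429
  (X=1, Y=1, Z=0, U=0, W=0) weight 2/429
  (X=2, Y=0, Z=0, U=0, W=0) weight 4/891
  … 62 more
Group by Y:
  weight(Y=0) = 8/81
  weight(Y=1) = 4/39
  weight(Y=2) = 4/117
Total weight = 8/81 + 4/39 + 4/117 = 248/1053
P(Y=0 | obs) = 8/81 / 248/1053 = 13/31
P(Y=1 | obs) = 4/39 / 248/1053 = 27/62
P(Y=2 | obs) = 4/117 / 248/1053 = 9/62

P(Y=0) = 13/31, P(Y=1) = 27/62, P(Y=2) = 9/62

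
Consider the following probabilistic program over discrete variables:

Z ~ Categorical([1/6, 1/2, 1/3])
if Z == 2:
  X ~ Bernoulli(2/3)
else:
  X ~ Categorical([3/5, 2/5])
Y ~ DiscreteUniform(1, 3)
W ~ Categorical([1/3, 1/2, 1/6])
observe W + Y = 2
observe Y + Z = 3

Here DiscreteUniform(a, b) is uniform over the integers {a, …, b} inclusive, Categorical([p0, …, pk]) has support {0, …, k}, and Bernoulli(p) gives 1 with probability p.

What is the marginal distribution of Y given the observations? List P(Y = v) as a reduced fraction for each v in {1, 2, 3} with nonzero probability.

Enumerate traces; 4 have nonzero weight after conditioning:
  (Z=1, X=0, Y=2, W=0) weight 1/30
  (Z=1, X=1, Y=2, W=0) weight 1/45
  (Z=2, X=0, Y=1, W=1) weight 1/54
  (Z=2, X=1, Y=1, W=1) weight 1/27
Group by Y:
  weight(Y=1) = 1/18
  weight(Y=2) = 1/18
Total weight = 1/18 + 1/18 = 1/9
P(Y=1 | obs) = 1/18 / 1/9 = 1/2
P(Y=2 | obs) = 1/18 / 1/9 = 1/2

P(Y=1) = 1/2, P(Y=2) = 1/2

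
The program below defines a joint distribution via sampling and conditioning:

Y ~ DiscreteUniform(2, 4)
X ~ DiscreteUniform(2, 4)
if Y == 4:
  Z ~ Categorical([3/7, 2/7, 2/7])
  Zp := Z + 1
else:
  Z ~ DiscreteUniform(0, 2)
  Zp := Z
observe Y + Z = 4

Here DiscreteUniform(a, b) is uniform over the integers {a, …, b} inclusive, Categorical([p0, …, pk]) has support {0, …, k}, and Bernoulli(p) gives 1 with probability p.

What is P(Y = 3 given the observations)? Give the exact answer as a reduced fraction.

P(Y = 3 | obs) = 7/23

Enumerate traces; 9 have nonzero weight after conditioning:
  (Y=2, X=2, Z=2) weight 1/27
  (Y=2, X=3, Z=2) weight 1/27
  (Y=2, X=4, Z=2) weight 1/27
  (Y=3, X=2, Z=1) weight 1/27
  (Y=3, X=3, Z=1) weight 1/27
  (Y=3, X=4, Z=1) weight 1/27
  (Y=4, X=2, Z=0) weight 1/21
  (Y=4, X=3, Z=0) weight 1/21
  … 1 more
Group by Y:
  weight(Y=2) = 1/9
  weight(Y=3) = 1/9
  weight(Y=4) = 1/7
Total weight = 1/9 + 1/9 + 1/7 = 23/63
P(Y=2 | obs) = 1/9 / 23/63 = 7/23
P(Y=3 | obs) = 1/9 / 23/63 = 7/23
P(Y=4 | obs) = 1/7 / 23/63 = 9/23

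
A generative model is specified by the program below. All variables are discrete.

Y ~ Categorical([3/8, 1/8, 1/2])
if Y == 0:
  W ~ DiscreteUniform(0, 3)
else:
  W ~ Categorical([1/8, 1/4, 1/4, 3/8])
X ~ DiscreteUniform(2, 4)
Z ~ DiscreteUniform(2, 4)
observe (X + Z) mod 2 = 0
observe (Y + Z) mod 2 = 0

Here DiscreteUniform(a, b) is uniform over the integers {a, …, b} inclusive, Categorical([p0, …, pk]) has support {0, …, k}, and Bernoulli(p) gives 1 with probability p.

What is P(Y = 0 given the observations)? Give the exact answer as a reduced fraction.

Enumerate traces; 36 have nonzero weight after conditioning:
  (Y=0, W=0, X=2, Z=2) weight 1/96
  (Y=0, W=0, X=2, Z=4) weight 1/96
  (Y=0, W=0, X=4, Z=2) weight 1/96
  (Y=0, W=0, X=4, Z=4) weight 1/96
  (Y=0, W=1, X=2, Z=2) weight 1/96
  (Y=0, W=1, X=2, Z=4) weight 1/96
  (Y=0, W=1, X=4, Z=2) weight 1/96
  (Y=0, W=1, X=4, Z=4) weight 1/96
  (Y=1, W=0, X=3, Z=3) weight 1/576
  (Y=2, W=0, X=2, Z=2) weight 1/144
  … 26 more
Group by Y:
  weight(Y=0) = 1/6
  weight(Y=1) = 1/72
  weight(Y=2) = 2/9
Total weight = 1/6 + 1/72 + 2/9 = 29/72
P(Y=0 | obs) = 1/6 / 29/72 = 12/29
P(Y=1 | obs) = 1/72 / 29/72 = 1/29
P(Y=2 | obs) = 2/9 / 29/72 = 16/29

P(Y = 0 | obs) = 12/29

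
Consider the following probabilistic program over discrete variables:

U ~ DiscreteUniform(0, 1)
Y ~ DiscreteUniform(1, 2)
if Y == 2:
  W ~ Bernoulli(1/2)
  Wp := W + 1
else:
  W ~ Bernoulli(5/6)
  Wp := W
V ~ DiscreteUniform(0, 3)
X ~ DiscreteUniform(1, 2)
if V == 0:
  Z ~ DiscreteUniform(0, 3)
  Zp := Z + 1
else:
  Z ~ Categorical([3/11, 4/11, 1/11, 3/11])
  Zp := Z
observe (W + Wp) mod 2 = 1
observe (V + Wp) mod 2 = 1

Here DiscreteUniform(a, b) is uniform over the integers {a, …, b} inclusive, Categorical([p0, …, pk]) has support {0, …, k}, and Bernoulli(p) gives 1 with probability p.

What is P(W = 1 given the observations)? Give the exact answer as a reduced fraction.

Enumerate traces; 64 have nonzero weight after conditioning:
  (U=0, Y=2, W=0, V=0, X=1, Z=0) weight 1/256
  (U=0, Y=2, W=0, V=0, X=1, Z=1) weight 1/256
  (U=0, Y=2, W=0, V=0, X=1, Z=2) weight 1/256
  (U=0, Y=2, W=0, V=0, X=1, Z=3) weight 1/256
  (U=0, Y=2, W=0, V=0, X=2, Z=0) weight 1/256
  (U=0, Y=2, W=0, V=0, X=2, Z=1) weight 1/256
  (U=0, Y=2, W=0, V=0, X=2, Z=2) weight 1/256
  (U=0, Y=2, W=0, V=0, X=2, Z=3) weight 1/256
  (U=0, Y=2, W=1, V=1, X=1, Z=0) weight 3/704
  … 55 more
Group by W:
  weight(W=0) = 1/8
  weight(W=1) = 1/8
Total weight = 1/8 + 1/8 = 1/4
P(W=0 | obs) = 1/8 / 1/4 = 1/2
P(W=1 | obs) = 1/8 / 1/4 = 1/2

P(W = 1 | obs) = 1/2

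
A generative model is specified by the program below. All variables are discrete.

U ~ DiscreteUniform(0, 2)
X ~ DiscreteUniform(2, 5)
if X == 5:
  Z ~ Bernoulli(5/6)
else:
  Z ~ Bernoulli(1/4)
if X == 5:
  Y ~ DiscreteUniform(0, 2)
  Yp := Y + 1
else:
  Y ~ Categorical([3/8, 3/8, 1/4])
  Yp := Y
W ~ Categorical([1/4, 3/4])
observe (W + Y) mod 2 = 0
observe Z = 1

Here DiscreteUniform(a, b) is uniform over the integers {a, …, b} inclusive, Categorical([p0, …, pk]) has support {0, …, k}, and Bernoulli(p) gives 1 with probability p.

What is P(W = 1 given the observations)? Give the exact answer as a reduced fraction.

P(W = 1 | obs) = 483/778

Enumerate traces; 36 have nonzero weight after conditioning:
  (U=0, X=2, Z=1, Y=0, W=0) weight 1/512
  (U=0, X=2, Z=1, Y=1, W=1) weight 3/512
  (U=0, X=2, Z=1, Y=2, W=0) weight 1/768
  (U=0, X=3, Z=1, Y=0, W=0) weight 1/512
  (U=0, X=3, Z=1, Y=1, W=1) weight 3/512
  (U=0, X=3, Z=1, Y=2, W=0) weight 1/768
  (U=0, X=4, Z=1, Y=0, W=0) weight 1/512
  (U=0, X=4, Z=1, Y=1, W=1) weight 3/512
  … 28 more
Group by W:
  weight(W=0) = 295/4608
  weight(W=1) = 161/1536
Total weight = 295/4608 + 161/1536 = 389/2304
P(W=0 | obs) = 295/4608 / 389/2304 = 295/778
P(W=1 | obs) = 161/1536 / 389/2304 = 483/778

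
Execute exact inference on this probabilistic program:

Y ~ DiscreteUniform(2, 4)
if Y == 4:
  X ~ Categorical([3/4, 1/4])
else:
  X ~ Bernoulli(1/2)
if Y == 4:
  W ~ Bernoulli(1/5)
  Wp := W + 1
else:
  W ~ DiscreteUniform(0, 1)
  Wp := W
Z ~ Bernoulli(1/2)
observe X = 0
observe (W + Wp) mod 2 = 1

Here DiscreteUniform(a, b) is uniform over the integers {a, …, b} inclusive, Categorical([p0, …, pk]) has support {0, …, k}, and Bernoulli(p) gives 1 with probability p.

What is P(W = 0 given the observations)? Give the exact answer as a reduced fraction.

Enumerate traces; 4 have nonzero weight after conditioning:
  (Y=4, X=0, W=0, Z=0) weight 1/10
  (Y=4, X=0, W=0, Z=1) weight 1/10
  (Y=4, X=0, W=1, Z=0) weight 1/40
  (Y=4, X=0, W=1, Z=1) weight 1/40
Group by W:
  weight(W=0) = 1/5
  weight(W=1) = 1/20
Total weight = 1/5 + 1/20 = 1/4
P(W=0 | obs) = 1/5 / 1/4 = 4/5
P(W=1 | obs) = 1/20 / 1/4 = 1/5

P(W = 0 | obs) = 4/5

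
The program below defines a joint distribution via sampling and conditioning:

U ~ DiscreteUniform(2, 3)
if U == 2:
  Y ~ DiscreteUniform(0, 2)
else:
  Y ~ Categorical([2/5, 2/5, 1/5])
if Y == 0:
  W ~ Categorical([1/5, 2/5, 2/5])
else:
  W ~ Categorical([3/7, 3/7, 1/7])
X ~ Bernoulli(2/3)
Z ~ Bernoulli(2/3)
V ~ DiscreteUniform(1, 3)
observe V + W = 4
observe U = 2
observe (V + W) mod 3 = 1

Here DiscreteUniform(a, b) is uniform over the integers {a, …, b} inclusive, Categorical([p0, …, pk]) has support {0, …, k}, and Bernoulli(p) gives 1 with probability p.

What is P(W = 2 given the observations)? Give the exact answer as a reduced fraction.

P(W = 2 | obs) = 6/17

Enumerate traces; 24 have nonzero weight after conditioning:
  (U=2, Y=0, W=1, X=0, Z=0, V=3) weight 1/405
  (U=2, Y=0, W=1, X=0, Z=1, V=3) weight 2/405
  (U=2, Y=0, W=1, X=1, Z=0, V=3) weight 2/405
  (U=2, Y=0, W=1, X=1, Z=1, V=3) weight 4/405
  (U=2, Y=0, W=2, X=0, Z=0, V=2) weight 1/405
  (U=2, Y=0, W=2, X=0, Z=1, V=2) weight 2/405
  (U=2, Y=0, W=2, X=1, Z=0, V=2) weight 2/405
  (U=2, Y=0, W=2, X=1, Z=1, V=2) weight 4/405
  … 16 more
Group by W:
  weight(W=1) = 22/315
  weight(W=2) = 4/105
Total weight = 22/315 + 4/105 = 34/315
P(W=1 | obs) = 22/315 / 34/315 = 11/17
P(W=2 | obs) = 4/105 / 34/315 = 6/17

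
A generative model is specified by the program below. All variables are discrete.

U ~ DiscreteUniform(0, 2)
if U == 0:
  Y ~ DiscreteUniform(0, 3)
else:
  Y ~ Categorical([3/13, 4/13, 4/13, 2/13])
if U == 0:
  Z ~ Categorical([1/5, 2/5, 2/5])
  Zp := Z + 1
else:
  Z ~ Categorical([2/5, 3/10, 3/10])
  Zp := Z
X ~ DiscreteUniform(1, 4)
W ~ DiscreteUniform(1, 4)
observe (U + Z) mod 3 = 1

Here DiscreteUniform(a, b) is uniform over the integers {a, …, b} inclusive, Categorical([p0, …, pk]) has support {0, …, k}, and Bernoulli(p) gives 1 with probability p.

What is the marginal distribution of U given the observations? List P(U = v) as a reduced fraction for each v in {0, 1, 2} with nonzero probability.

P(U=0) = 4/11, P(U=1) = 4/11, P(U=2) = 3/11

Enumerate traces; 192 have nonzero weight after conditioning:
  (U=0, Y=0, Z=1, X=1, W=1) weight 1/480
  (U=0, Y=0, Z=1, X=1, W=2) weight 1/480
  (U=0, Y=0, Z=1, X=1, W=3) weight 1/480
  (U=0, Y=0, Z=1, X=1, W=4) weight 1/480
  (U=0, Y=0, Z=1, X=2, W=1) weight 1/480
  (U=0, Y=0, Z=1, X=2, W=2) weight 1/480
  (U=0, Y=0, Z=1, X=2, W=3) weight 1/480
  (U=0, Y=0, Z=1, X=2, W=4) weight 1/480
  (U=1, Y=0, Z=0, X=1, W=1) weight 1/520
  (U=2, Y=0, Z=2, X=1, W=1) weight 3/2080
  … 182 more
Group by U:
  weight(U=0) = 2/15
  weight(U=1) = 2/15
  weight(U=2) = 1/10
Total weight = 2/15 + 2/15 + 1/10 = 11/30
P(U=0 | obs) = 2/15 / 11/30 = 4/11
P(U=1 | obs) = 2/15 / 11/30 = 4/11
P(U=2 | obs) = 1/10 / 11/30 = 3/11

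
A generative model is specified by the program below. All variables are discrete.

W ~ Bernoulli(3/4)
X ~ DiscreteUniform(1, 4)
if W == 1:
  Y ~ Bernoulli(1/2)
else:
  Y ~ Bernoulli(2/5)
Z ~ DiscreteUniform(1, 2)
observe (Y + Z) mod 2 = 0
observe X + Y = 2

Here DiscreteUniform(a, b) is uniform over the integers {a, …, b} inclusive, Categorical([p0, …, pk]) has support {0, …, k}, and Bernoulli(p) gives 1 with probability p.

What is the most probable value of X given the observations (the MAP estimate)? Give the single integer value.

argmax_v P(X = v | obs) = 2

Enumerate traces; 4 have nonzero weight after conditioning:
  (W=0, X=1, Y=1, Z=1) weight 1/80
  (W=0, X=2, Y=0, Z=2) weight 3/160
  (W=1, X=1, Y=1, Z=1) weight 3/64
  (W=1, X=2, Y=0, Z=2) weight 3/64
Group by X:
  weight(X=1) = 19/320
  weight(X=2) = 21/320
Total weight = 19/320 + 21/320 = 1/8
P(X=1 | obs) = 19/320 / 1/8 = 19/40
P(X=2 | obs) = 21/320 / 1/8 = 21/40
argmax = 2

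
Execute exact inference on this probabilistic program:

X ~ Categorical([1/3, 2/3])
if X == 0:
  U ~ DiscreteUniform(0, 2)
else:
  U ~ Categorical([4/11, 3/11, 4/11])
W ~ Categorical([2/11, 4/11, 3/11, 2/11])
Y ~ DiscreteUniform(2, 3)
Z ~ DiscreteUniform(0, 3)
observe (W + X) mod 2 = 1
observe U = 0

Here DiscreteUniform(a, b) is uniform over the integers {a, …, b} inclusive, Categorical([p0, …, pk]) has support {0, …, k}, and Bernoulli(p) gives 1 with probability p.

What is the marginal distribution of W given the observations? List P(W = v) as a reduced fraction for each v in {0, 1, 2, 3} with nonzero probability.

P(W=0) = 8/31, P(W=1) = 22/93, P(W=2) = 12/31, P(W=3) = 11/93

Enumerate traces; 32 have nonzero weight after conditioning:
  (X=0, U=0, W=1, Y=2, Z=0) weight 1/198
  (X=0, U=0, W=1, Y=2, Z=1) weight 1/198
  (X=0, U=0, W=1, Y=2, Z=2) weight 1/198
  (X=0, U=0, W=1, Y=2, Z=3) weight 1/198
  (X=0, U=0, W=1, Y=3, Z=0) weight 1/198
  (X=0, U=0, W=1, Y=3, Z=1) weight 1/198
  (X=0, U=0, W=1, Y=3, Z=2) weight 1/198
  (X=0, U=0, W=1, Y=3, Z=3) weight 1/198
  (X=0, U=0, W=3, Y=2, Z=0) weight 1/396
  (X=1, U=0, W=0, Y=2, Z=0) weight 2/363
  … 22 more
Group by W:
  weight(W=0) = 16/363
  weight(W=1) = 4/99
  weight(W=2) = 8/121
  weight(W=3) = 2/99
Total weight = 16/363 + 4/99 + 8/121 + 2/99 = 62/363
P(W=0 | obs) = 16/363 / 62/363 = 8/31
P(W=1 | obs) = 4/99 / 62/363 = 22/93
P(W=2 | obs) = 8/121 / 62/363 = 12/31
P(W=3 | obs) = 2/99 / 62/363 = 11/93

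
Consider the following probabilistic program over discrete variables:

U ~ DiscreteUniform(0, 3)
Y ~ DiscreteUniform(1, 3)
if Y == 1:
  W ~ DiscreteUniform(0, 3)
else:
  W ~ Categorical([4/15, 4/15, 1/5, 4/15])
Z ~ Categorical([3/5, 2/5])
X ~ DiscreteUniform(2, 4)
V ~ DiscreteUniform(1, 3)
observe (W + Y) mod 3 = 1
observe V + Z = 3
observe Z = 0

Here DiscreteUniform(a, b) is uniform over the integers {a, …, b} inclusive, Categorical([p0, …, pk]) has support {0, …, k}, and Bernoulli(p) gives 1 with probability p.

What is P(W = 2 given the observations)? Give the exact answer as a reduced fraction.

Enumerate traces; 48 have nonzero weight after conditioning:
  (U=0, Y=1, W=0, Z=0, X=2, V=3) weight 1/720
  (U=0, Y=1, W=0, Z=0, X=3, V=3) weight 1/720
  (U=0, Y=1, W=0, Z=0, X=4, V=3) weight 1/720
  (U=0, Y=1, W=3, Z=0, X=2, V=3) weight 1/720
  (U=0, Y=1, W=3, Z=0, X=3, V=3) weight 1/720
  (U=0, Y=1, W=3, Z=0, X=4, V=3) weight 1/720
  (U=0, Y=2, W=2, Z=0, X=2, V=3) weight 1/900
  (U=0, Y=2, W=2, Z=0, X=3, V=3) weight 1/900
  (U=0, Y=3, W=1, Z=0, X=2, V=3) weight 1/675
  … 39 more
Group by W:
  weight(W=0) = 1/60
  weight(W=1) = 4/225
  weight(W=2) = 1/75
  weight(W=3) = 1/60
Total weight = 1/60 + 4/225 + 1/75 + 1/60 = 29/450
P(W=0 | obs) = 1/60 / 29/450 = 15/58
P(W=1 | obs) = 4/225 / 29/450 = 8/29
P(W=2 | obs) = 1/75 / 29/450 = 6/29
P(W=3 | obs) = 1/60 / 29/450 = 15/58

P(W = 2 | obs) = 6/29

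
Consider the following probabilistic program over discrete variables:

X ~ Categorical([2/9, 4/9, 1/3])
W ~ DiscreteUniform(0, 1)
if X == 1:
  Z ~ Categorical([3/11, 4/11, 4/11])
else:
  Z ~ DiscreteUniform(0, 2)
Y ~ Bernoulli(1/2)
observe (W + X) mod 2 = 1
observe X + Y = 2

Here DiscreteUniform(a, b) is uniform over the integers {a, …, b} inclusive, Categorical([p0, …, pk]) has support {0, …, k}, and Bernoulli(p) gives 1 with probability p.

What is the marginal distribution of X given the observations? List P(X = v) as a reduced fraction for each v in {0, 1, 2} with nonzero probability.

Enumerate traces; 6 have nonzero weight after conditioning:
  (X=1, W=0, Z=0, Y=1) weight 1/33
  (X=1, W=0, Z=1, Y=1) weight 4/99
  (X=1, W=0, Z=2, Y=1) weight 4/99
  (X=2, W=1, Z=0, Y=0) weight 1/36
  (X=2, W=1, Z=1, Y=0) weight 1/36
  (X=2, W=1, Z=2, Y=0) weight 1/36
Group by X:
  weight(X=1) = 1/9
  weight(X=2) = 1/12
Total weight = 1/9 + 1/12 = 7/36
P(X=1 | obs) = 1/9 / 7/36 = 4/7
P(X=2 | obs) = 1/12 / 7/36 = 3/7

P(X=1) = 4/7, P(X=2) = 3/7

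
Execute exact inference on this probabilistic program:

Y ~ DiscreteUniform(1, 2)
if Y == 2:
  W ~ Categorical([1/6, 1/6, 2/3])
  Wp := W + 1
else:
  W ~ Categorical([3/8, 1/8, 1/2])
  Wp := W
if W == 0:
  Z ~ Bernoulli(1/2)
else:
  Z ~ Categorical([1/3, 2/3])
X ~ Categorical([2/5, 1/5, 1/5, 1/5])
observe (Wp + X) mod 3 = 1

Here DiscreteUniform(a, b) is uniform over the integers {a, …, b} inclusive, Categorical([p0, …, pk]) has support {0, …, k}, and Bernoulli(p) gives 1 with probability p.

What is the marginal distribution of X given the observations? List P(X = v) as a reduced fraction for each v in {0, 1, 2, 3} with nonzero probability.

Enumerate traces; 16 have nonzero weight after conditioning:
  (Y=1, W=0, Z=0, X=1) weight 3/160
  (Y=1, W=0, Z=1, X=1) weight 3/160
  (Y=1, W=1, Z=0, X=0) weight 1/120
  (Y=1, W=1, Z=0, X=3) weight 1/240
  (Y=1, W=1, Z=1, X=0) weight 1/60
  (Y=1, W=1, Z=1, X=3) weight 1/120
  (Y=1, W=2, Z=0, X=2) weight 1/60
  (Y=1, W=2, Z=1, X=2) weight 1/30
  … 8 more
Group by X:
  weight(X=0) = 7/120
  weight(X=1) = 5/48
  weight(X=2) = 1/15
  weight(X=3) = 7/240
Total weight = 7/120 + 5/48 + 1/15 + 7/240 = 31/120
P(X=0 | obs) = 7/120 / 31/120 = 7/31
P(X=1 | obs) = 5/48 / 31/120 = 25/62
P(X=2 | obs) = 1/15 / 31/120 = 8/31
P(X=3 | obs) = 7/240 / 31/120 = 7/62

P(X=0) = 7/31, P(X=1) = 25/62, P(X=2) = 8/31, P(X=3) = 7/62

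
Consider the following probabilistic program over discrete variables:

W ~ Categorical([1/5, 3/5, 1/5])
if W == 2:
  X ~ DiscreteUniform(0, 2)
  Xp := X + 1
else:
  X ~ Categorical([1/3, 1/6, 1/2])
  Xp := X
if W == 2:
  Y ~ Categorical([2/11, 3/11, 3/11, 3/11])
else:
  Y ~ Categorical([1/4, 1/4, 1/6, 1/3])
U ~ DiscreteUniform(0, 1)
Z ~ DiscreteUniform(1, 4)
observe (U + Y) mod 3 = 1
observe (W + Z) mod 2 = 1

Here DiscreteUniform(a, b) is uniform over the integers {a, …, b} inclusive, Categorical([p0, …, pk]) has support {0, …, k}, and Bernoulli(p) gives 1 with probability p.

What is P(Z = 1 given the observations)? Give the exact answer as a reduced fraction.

P(Z = 1 | obs) = 103/536

Enumerate traces; 54 have nonzero weight after conditioning:
  (W=0, X=0, Y=0, U=1, Z=1) weight 1/480
  (W=0, X=0, Y=0, U=1, Z=3) weight 1/480
  (W=0, X=0, Y=1, U=0, Z=1) weight 1/480
  (W=0, X=0, Y=1, U=0, Z=3) weight 1/480
  (W=0, X=0, Y=3, U=1, Z=1) weight 1/360
  (W=0, X=0, Y=3, U=1, Z=3) weight 1/360
  (W=0, X=1, Y=0, U=1, Z=1) weight 1/960
  (W=0, X=1, Y=0, U=1, Z=3) weight 1/960
  (W=1, X=0, Y=0, U=1, Z=2) weight 1/160
  (W=1, X=0, Y=0, U=1, Z=4) weight 1/160
  … 44 more
Group by Z:
  weight(Z=1) = 103/2640
  weight(Z=2) = 1/16
  weight(Z=3) = 103/2640
  weight(Z=4) = 1/16
Total weight = 103/2640 + 1/16 + 103/2640 + 1/16 = 67/330
P(Z=1 | obs) = 103/2640 / 67/330 = 103/536
P(Z=2 | obs) = 1/16 / 67/330 = 165/536
P(Z=3 | obs) = 103/2640 / 67/330 = 103/536
P(Z=4 | obs) = 1/16 / 67/330 = 165/536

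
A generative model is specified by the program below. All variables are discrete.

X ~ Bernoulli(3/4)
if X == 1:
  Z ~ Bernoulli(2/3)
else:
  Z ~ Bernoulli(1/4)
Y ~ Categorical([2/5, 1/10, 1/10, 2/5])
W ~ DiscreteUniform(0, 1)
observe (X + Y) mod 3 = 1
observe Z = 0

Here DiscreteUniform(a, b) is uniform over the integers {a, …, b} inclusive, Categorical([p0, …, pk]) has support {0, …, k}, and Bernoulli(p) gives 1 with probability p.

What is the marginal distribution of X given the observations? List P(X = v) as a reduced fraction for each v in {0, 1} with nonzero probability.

Enumerate traces; 6 have nonzero weight after conditioning:
  (X=0, Z=0, Y=1, W=0) weight 3/320
  (X=0, Z=0, Y=1, W=1) weight 3/320
  (X=1, Z=0, Y=0, W=0) weight 1/20
  (X=1, Z=0, Y=0, W=1) weight 1/20
  (X=1, Z=0, Y=3, W=0) weight 1/20
  (X=1, Z=0, Y=3, W=1) weight 1/20
Group by X:
  weight(X=0) = 3/160
  weight(X=1) = 1/5
Total weight = 3/160 + 1/5 = 7/32
P(X=0 | obs) = 3/160 / 7/32 = 3/35
P(X=1 | obs) = 1/5 / 7/32 = 32/35

P(X=0) = 3/35, P(X=1) = 32/35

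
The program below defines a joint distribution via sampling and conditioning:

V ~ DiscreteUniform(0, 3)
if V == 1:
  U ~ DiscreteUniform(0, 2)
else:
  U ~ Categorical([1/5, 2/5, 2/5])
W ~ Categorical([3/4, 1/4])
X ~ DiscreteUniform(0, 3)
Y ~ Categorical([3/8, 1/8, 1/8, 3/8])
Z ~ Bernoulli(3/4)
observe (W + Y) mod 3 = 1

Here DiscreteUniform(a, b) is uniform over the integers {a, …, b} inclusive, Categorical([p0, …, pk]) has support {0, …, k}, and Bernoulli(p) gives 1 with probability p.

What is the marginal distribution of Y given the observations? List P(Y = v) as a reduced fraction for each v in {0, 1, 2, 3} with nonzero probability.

P(Y=0) = 1/3, P(Y=1) = 1/3, P(Y=3) = 1/3

Enumerate traces; 288 have nonzero weight after conditioning:
  (V=0, U=0, W=0, X=0, Y=1, Z=0) weight 3/10240
  (V=0, U=0, W=0, X=0, Y=1, Z=1) weight 9/10240
  (V=0, U=0, W=0, X=1, Y=1, Z=0) weight 3/10240
  (V=0, U=0, W=0, X=1, Y=1, Z=1) weight 9/10240
  (V=0, U=0, W=0, X=2, Y=1, Z=0) weight 3/10240
  (V=0, U=0, W=0, X=2, Y=1, Z=1) weight 9/10240
  (V=0, U=0, W=0, X=3, Y=1, Z=0) weight 3/10240
  (V=0, U=0, W=0, X=3, Y=1, Z=1) weight 9/10240
  (V=0, U=0, W=1, X=0, Y=0, Z=0) weight 3/10240
  (V=0, U=0, W=1, X=0, Y=3, Z=0) weight 3/10240
  … 278 more
Group by Y:
  weight(Y=0) = 3/32
  weight(Y=1) = 3/32
  weight(Y=3) = 3/32
Total weight = 3/32 + 3/32 + 3/32 = 9/32
P(Y=0 | obs) = 3/32 / 9/32 = 1/3
P(Y=1 | obs) = 3/32 / 9/32 = 1/3
P(Y=3 | obs) = 3/32 / 9/32 = 1/3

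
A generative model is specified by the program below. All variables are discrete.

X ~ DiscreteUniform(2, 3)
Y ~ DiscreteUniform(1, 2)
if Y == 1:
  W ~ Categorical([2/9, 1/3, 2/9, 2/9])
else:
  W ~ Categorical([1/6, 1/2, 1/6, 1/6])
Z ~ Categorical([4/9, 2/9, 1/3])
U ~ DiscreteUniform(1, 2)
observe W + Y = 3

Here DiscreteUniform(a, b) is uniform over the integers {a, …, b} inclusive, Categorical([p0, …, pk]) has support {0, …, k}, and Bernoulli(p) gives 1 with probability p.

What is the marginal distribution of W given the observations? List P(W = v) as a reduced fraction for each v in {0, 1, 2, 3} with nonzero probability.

Enumerate traces; 24 have nonzero weight after conditioning:
  (X=2, Y=1, W=2, Z=0, U=1) weight 1/81
  (X=2, Y=1, W=2, Z=0, U=2) weight 1/81
  (X=2, Y=1, W=2, Z=1, U=1) weight 1/162
  (X=2, Y=1, W=2, Z=1, U=2) weight 1/162
  (X=2, Y=1, W=2, Z=2, U=1) weight 1/108
  (X=2, Y=1, W=2, Z=2, U=2) weight 1/108
  (X=2, Y=2, W=1, Z=0, U=1) weight 1/36
  (X=2, Y=2, W=1, Z=0, U=2) weight 1/36
  … 16 more
Group by W:
  weight(W=1) = 1/4
  weight(W=2) = 1/9
Total weight = 1/4 + 1/9 = 13/36
P(W=1 | obs) = 1/4 / 13/36 = 9/13
P(W=2 | obs) = 1/9 / 13/36 = 4/13

P(W=1) = 9/13, P(W=2) = 4/13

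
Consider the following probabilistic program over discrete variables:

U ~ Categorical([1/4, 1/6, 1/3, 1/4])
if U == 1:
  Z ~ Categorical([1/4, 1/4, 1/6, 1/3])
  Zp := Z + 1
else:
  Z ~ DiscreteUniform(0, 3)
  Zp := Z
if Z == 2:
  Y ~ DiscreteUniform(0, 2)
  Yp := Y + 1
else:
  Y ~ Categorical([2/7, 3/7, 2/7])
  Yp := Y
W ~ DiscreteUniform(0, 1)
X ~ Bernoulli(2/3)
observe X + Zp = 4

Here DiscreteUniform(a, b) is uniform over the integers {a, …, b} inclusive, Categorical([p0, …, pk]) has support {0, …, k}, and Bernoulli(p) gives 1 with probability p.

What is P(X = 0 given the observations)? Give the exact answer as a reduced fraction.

P(X = 0 | obs) = 2/19

Enumerate traces; 30 have nonzero weight after conditioning:
  (U=0, Z=3, Y=0, W=0, X=1) weight 1/168
  (U=0, Z=3, Y=0, W=1, X=1) weight 1/168
  (U=0, Z=3, Y=1, W=0, X=1) weight 1/112
  (U=0, Z=3, Y=1, W=1, X=1) weight 1/112
  (U=0, Z=3, Y=2, W=0, X=1) weight 1/168
  (U=0, Z=3, Y=2, W=1, X=1) weight 1/168
  (U=1, Z=2, Y=0, W=0, X=1) weight 1/324
  (U=1, Z=2, Y=0, W=1, X=1) weight 1/324
  (U=1, Z=3, Y=0, W=0, X=0) weight 1/378
  … 21 more
Group by X:
  weight(X=0) = 1/54
  weight(X=1) = 17/108
Total weight = 1/54 + 17/108 = 19/108
P(X=0 | obs) = 1/54 / 19/108 = 2/19
P(X=1 | obs) = 17/108 / 19/108 = 17/19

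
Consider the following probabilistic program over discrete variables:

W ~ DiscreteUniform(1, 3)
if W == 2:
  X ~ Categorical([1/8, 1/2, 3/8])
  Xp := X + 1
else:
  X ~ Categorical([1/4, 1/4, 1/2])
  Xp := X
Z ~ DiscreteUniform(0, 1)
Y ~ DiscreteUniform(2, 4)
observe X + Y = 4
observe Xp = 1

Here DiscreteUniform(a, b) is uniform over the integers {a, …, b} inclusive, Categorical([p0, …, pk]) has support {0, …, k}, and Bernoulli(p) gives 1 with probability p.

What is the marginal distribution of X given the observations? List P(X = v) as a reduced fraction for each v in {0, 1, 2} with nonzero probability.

Enumerate traces; 6 have nonzero weight after conditioning:
  (W=1, X=1, Z=0, Y=3) weight 1/72
  (W=1, X=1, Z=1, Y=3) weight 1/72
  (W=2, X=0, Z=0, Y=4) weight 1/144
  (W=2, X=0, Z=1, Y=4) weight 1/144
  (W=3, X=1, Z=0, Y=3) weight 1/72
  (W=3, X=1, Z=1, Y=3) weight 1/72
Group by X:
  weight(X=0) = 1/72
  weight(X=1) = 1/18
Total weight = 1/72 + 1/18 = 5/72
P(X=0 | obs) = 1/72 / 5/72 = 1/5
P(X=1 | obs) = 1/18 / 5/72 = 4/5

P(X=0) = 1/5, P(X=1) = 4/5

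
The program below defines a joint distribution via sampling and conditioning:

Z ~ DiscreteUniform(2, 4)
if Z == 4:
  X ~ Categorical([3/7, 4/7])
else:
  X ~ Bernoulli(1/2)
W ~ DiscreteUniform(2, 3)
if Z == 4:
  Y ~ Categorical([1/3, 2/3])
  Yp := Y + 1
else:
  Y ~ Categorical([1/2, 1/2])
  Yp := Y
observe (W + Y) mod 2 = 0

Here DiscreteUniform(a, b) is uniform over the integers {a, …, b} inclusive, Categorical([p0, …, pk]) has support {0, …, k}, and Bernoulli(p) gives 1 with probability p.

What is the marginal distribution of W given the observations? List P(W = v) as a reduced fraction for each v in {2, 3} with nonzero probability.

P(W=2) = 4/9, P(W=3) = 5/9

Enumerate traces; 12 have nonzero weight after conditioning:
  (Z=2, X=0, W=2, Y=0) weight 1/24
  (Z=2, X=0, W=3, Y=1) weight 1/24
  (Z=2, X=1, W=2, Y=0) weight 1/24
  (Z=2, X=1, W=3, Y=1) weight 1/24
  (Z=3, X=0, W=2, Y=0) weight 1/24
  (Z=3, X=0, W=3, Y=1) weight 1/24
  (Z=3, X=1, W=2, Y=0) weight 1/24
  (Z=3, X=1, W=3, Y=1) weight 1/24
  … 4 more
Group by W:
  weight(W=2) = 2/9
  weight(W=3) = 5/18
Total weight = 2/9 + 5/18 = 1/2
P(W=2 | obs) = 2/9 / 1/2 = 4/9
P(W=3 | obs) = 5/18 / 1/2 = 5/9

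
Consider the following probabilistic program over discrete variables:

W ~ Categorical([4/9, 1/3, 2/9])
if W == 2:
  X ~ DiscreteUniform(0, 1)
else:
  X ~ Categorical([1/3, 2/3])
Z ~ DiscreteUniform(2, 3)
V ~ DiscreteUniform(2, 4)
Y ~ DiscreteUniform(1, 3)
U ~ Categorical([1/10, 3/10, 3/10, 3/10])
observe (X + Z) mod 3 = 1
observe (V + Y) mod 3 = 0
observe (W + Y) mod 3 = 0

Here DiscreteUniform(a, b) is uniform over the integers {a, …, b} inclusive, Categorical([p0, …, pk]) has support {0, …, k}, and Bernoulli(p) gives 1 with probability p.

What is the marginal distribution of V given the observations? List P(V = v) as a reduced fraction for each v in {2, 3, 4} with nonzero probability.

Enumerate traces; 12 have nonzero weight after conditioning:
  (W=0, X=1, Z=3, V=3, Y=3, U=0) weight 2/1215
  (W=0, X=1, Z=3, V=3, Y=3, U=1) weight 2/405
  (W=0, X=1, Z=3, V=3, Y=3, U=2) weight 2/405
  (W=0, X=1, Z=3, V=3, Y=3, U=3) weight 2/405
  (W=1, X=1, Z=3, V=4, Y=2, U=0) weight 1/810
  (W=1, X=1, Z=3, V=4, Y=2, U=1) weight 1/270
  (W=1, X=1, Z=3, V=4, Y=2, U=2) weight 1/270
  (W=1, X=1, Z=3, V=4, Y=2, U=3) weight 1/270
  (W=2, X=1, Z=3, V=2, Y=1, U=0) weight 1/1620
  … 3 more
Group by V:
  weight(V=2) = 1/162
  weight(V=3) = 4/243
  weight(V=4) = 1/81
Total weight = 1/162 + 4/243 + 1/81 = 17/486
P(V=2 | obs) = 1/162 / 17/486 = 3/17
P(V=3 | obs) = 4/243 / 17/486 = 8/17
P(V=4 | obs) = 1/81 / 17/486 = 6/17

P(V=2) = 3/17, P(V=3) = 8/17, P(V=4) = 6/17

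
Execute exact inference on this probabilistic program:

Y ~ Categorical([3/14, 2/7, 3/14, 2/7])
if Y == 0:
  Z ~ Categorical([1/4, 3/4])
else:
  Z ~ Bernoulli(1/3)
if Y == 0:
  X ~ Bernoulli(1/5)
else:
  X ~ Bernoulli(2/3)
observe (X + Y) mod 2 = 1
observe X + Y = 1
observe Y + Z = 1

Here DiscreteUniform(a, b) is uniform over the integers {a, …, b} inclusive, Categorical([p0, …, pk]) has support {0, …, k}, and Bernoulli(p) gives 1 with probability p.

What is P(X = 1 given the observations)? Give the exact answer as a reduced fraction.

Enumerate traces; 2 have nonzero weight after conditioning:
  (Y=0, Z=1, X=1) weight 9/280
  (Y=1, Z=0, X=0) weight 4/63
Group by X:
  weight(X=0) = 4/63
  weight(X=1) = 9/280
Total weight = 4/63 + 9/280 = 241/2520
P(X=0 | obs) = 4/63 / 241/2520 = 160/241
P(X=1 | obs) = 9/280 / 241/2520 = 81/241

P(X = 1 | obs) = 81/241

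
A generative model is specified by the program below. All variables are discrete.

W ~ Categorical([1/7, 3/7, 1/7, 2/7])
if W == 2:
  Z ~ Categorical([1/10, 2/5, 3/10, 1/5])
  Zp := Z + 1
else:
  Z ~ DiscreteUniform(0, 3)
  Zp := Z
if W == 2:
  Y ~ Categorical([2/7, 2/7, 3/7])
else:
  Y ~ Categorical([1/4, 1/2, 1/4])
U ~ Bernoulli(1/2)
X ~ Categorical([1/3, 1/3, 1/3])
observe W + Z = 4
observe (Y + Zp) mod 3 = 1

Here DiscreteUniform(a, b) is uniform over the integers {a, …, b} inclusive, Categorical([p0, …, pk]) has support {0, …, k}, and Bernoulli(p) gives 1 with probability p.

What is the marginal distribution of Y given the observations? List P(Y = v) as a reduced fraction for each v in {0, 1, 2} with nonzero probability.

Enumerate traces; 18 have nonzero weight after conditioning:
  (W=1, Z=3, Y=1, U=0, X=0) weight 1/112
  (W=1, Z=3, Y=1, U=0, X=1) weight 1/112
  (W=1, Z=3, Y=1, U=0, X=2) weight 1/112
  (W=1, Z=3, Y=1, U=1, X=0) weight 1/112
  (W=1, Z=3, Y=1, U=1, X=1) weight 1/112
  (W=1, Z=3, Y=1, U=1, X=2) weight 1/112
  (W=2, Z=2, Y=1, U=0, X=0) weight 1/490
  (W=2, Z=2, Y=1, U=0, X=1) weight 1/490
  (W=3, Z=1, Y=0, U=0, X=0) weight 1/336
  … 9 more
Group by Y:
  weight(Y=0) = 1/56
  weight(Y=1) = 129/1960
Total weight = 1/56 + 129/1960 = 41/490
P(Y=0 | obs) = 1/56 / 41/490 = 35/164
P(Y=1 | obs) = 129/1960 / 41/490 = 129/164

P(Y=0) = 35/164, P(Y=1) = 129/164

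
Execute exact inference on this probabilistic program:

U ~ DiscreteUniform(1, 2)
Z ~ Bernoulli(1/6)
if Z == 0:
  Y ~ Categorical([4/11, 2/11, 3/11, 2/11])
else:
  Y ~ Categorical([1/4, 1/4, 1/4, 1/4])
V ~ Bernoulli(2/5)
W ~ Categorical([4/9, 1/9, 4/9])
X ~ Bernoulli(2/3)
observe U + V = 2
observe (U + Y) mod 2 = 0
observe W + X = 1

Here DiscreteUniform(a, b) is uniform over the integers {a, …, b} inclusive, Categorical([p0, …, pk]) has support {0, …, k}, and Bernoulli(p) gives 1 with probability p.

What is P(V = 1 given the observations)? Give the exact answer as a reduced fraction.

P(V = 1 | obs) = 34/115

Enumerate traces; 16 have nonzero weight after conditioning:
  (U=1, Z=0, Y=1, V=1, W=0, X=1) weight 8/891
  (U=1, Z=0, Y=1, V=1, W=1, X=0) weight 1/891
  (U=1, Z=0, Y=3, V=1, W=0, X=1) weight 8/891
  (U=1, Z=0, Y=3, V=1, W=1, X=0) weight 1/891
  (U=1, Z=1, Y=1, V=1, W=0, X=1) weight 1/405
  (U=1, Z=1, Y=1, V=1, W=1, X=0) weight 1/3240
  (U=1, Z=1, Y=3, V=1, W=0, X=1) weight 1/405
  (U=1, Z=1, Y=3, V=1, W=1, X=0) weight 1/3240
  (U=2, Z=0, Y=0, V=0, W=0, X=1) weight 8/297
  … 7 more
Group by V:
  weight(V=0) = 27/440
  weight(V=1) = 17/660
Total weight = 27/440 + 17/660 = 23/264
P(V=0 | obs) = 27/440 / 23/264 = 81/115
P(V=1 | obs) = 17/660 / 23/264 = 34/115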